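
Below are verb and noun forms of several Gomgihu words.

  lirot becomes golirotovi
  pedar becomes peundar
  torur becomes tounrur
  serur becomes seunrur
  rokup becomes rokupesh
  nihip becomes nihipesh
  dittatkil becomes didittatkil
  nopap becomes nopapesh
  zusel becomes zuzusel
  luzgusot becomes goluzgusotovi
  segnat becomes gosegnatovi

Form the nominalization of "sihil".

sisihil

segnat and pedar both have last vowel 'a' yet inflect differently (gosegnatovi, peundar), so the last vowel is not what conditions the rule; the final letter is.
"sihil" ends in -l. The stems ending in -l (dittatkil → didittatkil, zusel → zuzusel) repeat the first consonant+vowel as a prefix.
So sihil → sisihil.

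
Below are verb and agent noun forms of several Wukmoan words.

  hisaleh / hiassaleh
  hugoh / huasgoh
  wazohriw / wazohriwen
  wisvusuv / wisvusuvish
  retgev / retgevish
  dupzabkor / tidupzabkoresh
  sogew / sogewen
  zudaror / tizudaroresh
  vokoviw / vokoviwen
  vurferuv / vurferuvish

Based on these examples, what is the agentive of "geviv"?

gevivish

hisaleh and retgev both have last vowel 'e' yet inflect differently (hiassaleh, retgevish), so the last vowel is not what conditions the rule; the final letter is.
"geviv" ends in -v. The stems ending in -v (vurferuv → vurferuvish, retgev → retgevish, wisvusuv → wisvusuvish) add -ish.
The other patterns: stems ending in -h insert -as- after the first vowel; stems ending in -r add ti- … -esh around the stem; stems ending in -w add -en.
So geviv → gevivish.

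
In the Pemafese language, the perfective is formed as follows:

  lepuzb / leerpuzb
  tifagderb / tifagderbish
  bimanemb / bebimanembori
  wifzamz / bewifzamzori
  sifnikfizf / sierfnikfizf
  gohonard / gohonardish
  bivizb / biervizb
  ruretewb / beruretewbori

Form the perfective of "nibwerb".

nibwerbish

bimanemb and lepuzb both end in -b yet inflect differently (bebimanembori, leerpuzb), so the final letter is not what conditions the rule; the second-to-last letter is.
"nibwerb" has second-to-last letter 'r'. The stems whose second-to-last letter is 'r' (tifagderb → tifagderbish, gohonard → gohonardish) add -ish.
So nibwerb → nibwerbish.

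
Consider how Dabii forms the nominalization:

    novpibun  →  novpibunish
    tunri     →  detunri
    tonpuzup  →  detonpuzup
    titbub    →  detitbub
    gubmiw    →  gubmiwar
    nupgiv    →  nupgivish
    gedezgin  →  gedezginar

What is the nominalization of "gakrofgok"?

gakrofgokar

"gakrofgok" begins with g-. The stems beginning with g- (gedezgin → gedezginar, gubmiw → gubmiwar) add -ar.
So gakrofgok → gakrofgokar.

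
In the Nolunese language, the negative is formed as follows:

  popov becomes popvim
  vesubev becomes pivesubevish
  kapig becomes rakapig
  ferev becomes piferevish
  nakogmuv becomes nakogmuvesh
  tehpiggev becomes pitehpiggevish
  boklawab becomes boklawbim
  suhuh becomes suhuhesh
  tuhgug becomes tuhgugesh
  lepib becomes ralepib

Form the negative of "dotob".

dotbim

lepib and boklawab both end in -b yet inflect differently (ralepib, boklawbim), so the final letter is not what conditions the rule; the last vowel is.
"dotob" has last vowel 'o'. The one such stem in the data (popov → popvim) deletes the last vowel and adds -im (as does boklawab), so the same rule applies.
The other patterns: stems whose last vowel is 'e' add pi- … -ish around the stem; stems whose last vowel is 'i' add the prefix ra-; stems whose last vowel is 'u' add -esh.
So dotob → dotbim.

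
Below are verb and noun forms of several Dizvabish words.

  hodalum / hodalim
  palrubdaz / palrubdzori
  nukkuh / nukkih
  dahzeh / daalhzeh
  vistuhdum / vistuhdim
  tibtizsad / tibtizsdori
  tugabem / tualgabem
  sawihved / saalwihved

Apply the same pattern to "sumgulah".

tibtizsad and sawihved both end in -d yet inflect differently (tibtizsdori, saalwihved), so the final letter is not what conditions the rule; the last vowel is.
"sumgulah" has last vowel 'a'. The stems whose last vowel is 'a' (palrubdaz → palrubdzori, tibtizsad → tibtizsdori) delete the last vowel and add -ori.
The other patterns: stems whose last vowel is 'u' change the last vowel to 'i'; stems whose last vowel is 'e' insert -al- after the first vowel.
So sumgulah → sumgulhori.

sumgulhori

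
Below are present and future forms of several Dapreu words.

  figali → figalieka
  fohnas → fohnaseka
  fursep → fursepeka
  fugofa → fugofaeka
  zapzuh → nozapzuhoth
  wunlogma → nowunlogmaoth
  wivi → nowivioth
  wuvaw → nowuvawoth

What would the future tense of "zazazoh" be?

nozazazohoth

fugofa and wunlogma both end in -a yet inflect differently (fugofaeka, nowunlogmaoth), so the final letter is not what conditions the rule; the first letter is.
"zazazoh" begins with z-. The one such stem in the data (zapzuh → nozapzuhoth) adds no- … -oth around the stem, so the same rule applies.
The other pattern: stems beginning with f- add -eka.
So zazazoh → nozazazohoth.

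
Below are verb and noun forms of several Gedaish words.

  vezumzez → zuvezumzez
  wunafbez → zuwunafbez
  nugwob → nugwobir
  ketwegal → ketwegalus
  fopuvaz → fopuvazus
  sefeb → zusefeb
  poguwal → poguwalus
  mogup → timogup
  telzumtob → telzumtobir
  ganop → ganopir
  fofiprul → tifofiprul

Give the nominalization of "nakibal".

nakibalus

wunafbez and fopuvaz both end in -z yet inflect differently (zuwunafbez, fopuvazus), so the final letter is not what conditions the rule; the last vowel is.
"nakibal" has last vowel 'a'. The stems whose last vowel is 'a' (ketwegal → ketwegalus, poguwal → poguwalus, fopuvaz → fopuvazus) add -us.
The other patterns: stems whose last vowel is 'e' add the prefix zu-; stems whose last vowel is 'o' add -ir; stems whose last vowel is 'u' add the prefix ti-.
So nakibal → nakibalus.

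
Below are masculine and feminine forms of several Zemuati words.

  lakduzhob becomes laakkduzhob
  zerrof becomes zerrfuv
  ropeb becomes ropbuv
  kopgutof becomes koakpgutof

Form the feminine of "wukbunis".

wuakkbunis

"wukbunis" has 3 vowels. The stems with 3 vowels (lakduzhob → laakkduzhob, kopgutof → koakpgutof) insert -ak- after the first vowel.
The other pattern: stems with 2 vowels delete the last vowel and add -uv.
So wukbunis → wuakkbunis.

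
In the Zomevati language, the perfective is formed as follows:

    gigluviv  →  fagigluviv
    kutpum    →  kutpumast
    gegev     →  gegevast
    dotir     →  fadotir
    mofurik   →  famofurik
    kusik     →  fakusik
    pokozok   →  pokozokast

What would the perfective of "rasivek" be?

gigluviv and gegev both end in -v yet inflect differently (fagigluviv, gegevast), so the final letter is not what conditions the rule; the last vowel is.
"rasivek" has last vowel 'e'. The one such stem in the data (gegev → gegevast) adds -ast, so the same rule applies.
So rasivek → rasivekast.

rasivekast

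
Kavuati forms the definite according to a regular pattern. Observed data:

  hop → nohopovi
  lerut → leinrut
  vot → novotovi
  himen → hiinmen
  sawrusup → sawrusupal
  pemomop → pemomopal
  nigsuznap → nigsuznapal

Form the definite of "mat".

vot and lerut both end in -t yet inflect differently (novotovi, leinrut), so the final letter is not what conditions the rule; the number of vowels is.
"mat" has 1 vowel. The stems with 1 vowel (vot → novotovi, hop → nohopovi) add no- … -ovi around the stem.
So mat → nomatovi.

nomatovi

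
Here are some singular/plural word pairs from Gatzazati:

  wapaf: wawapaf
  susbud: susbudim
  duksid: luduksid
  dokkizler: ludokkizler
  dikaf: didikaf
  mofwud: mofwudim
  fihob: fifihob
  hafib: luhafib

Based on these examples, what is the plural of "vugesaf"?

vuvugesaf

hafib and fihob both end in -b yet inflect differently (luhafib, fifihob), so the final letter is not what conditions the rule; the last vowel is.
"vugesaf" has last vowel 'a'. The stems whose last vowel is 'a' (wapaf → wawapaf, dikaf → didikaf) repeat the first consonant+vowel as a prefix.
The other patterns: stems whose last vowel is 'e' or 'i' add the prefix lu-; stems whose last vowel is 'u' add -im.
So vugesaf → vuvugesaf.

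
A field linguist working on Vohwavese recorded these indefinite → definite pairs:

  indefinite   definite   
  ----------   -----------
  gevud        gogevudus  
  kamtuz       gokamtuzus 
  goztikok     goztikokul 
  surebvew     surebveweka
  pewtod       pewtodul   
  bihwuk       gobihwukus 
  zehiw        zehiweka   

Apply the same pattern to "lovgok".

lovgokul

pewtod and gevud both end in -d yet inflect differently (pewtodul, gogevudus), so the final letter is not what conditions the rule; the last vowel is.
"lovgok" has last vowel 'o'. The stems whose last vowel is 'o' (pewtod → pewtodul, goztikok → goztikokul) add -ul.
The other patterns: stems whose last vowel is 'u' add go- … -us around the stem; stems whose last vowel is 'e' or 'i' add -eka.
So lovgok → lovgokul.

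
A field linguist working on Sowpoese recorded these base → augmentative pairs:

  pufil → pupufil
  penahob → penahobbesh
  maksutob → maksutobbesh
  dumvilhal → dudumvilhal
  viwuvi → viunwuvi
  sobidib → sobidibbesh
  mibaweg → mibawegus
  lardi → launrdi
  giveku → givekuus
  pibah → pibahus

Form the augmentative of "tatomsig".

tatomsigus

viwuvi and pufil both have last vowel 'i' yet inflect differently (viunwuvi, pupufil), so the last vowel is not what conditions the rule; the final letter is.
"tatomsig" ends in -g. The one such stem in the data (mibaweg → mibawegus) adds -us, so the same rule applies.
The other patterns: stems ending in -i insert -un- after the first vowel; stems ending in -l repeat the first consonant+vowel as a prefix; stems ending in -b double the final consonant and add -esh.
So tatomsig → tatomsigus.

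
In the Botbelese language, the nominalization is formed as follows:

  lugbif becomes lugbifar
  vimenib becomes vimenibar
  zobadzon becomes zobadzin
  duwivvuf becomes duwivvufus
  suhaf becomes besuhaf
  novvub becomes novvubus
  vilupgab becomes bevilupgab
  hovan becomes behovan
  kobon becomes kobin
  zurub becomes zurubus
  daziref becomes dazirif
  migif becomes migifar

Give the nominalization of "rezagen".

rezagin

duwivvuf and daziref both end in -f yet inflect differently (duwivvufus, dazirif), so the final letter is not what conditions the rule; the last vowel is.
"rezagen" has last vowel 'e'. The one such stem in the data (daziref → dazirif) changes the last vowel to 'i' (as do zobadzon, kobon), so the same rule applies.
So rezagen → rezagin.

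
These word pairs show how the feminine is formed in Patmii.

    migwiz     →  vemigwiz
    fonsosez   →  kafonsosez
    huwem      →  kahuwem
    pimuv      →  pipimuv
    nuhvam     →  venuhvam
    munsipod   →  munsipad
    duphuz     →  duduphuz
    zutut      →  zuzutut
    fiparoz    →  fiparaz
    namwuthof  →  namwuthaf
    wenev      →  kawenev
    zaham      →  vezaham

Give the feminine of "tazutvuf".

tatazutvuf

fonsosez and fiparoz both end in -z yet inflect differently (kafonsosez, fiparaz), so the final letter is not what conditions the rule; the last vowel is.
"tazutvuf" has last vowel 'u'. The stems whose last vowel is 'u' (duphuz → duduphuz, zutut → zuzutut, pimuv → pipimuv) repeat the first consonant+vowel as a prefix.
The other patterns: stems whose last vowel is 'e' add the prefix ka-; stems whose last vowel is 'o' change the last vowel to 'a'; stems whose last vowel is 'a' or 'i' add the prefix ve-.
So tazutvuf → tatazutvuf.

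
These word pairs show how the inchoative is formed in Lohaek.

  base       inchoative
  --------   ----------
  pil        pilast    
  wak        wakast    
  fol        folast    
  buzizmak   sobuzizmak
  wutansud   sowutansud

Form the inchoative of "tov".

tovast

wak and buzizmak both end in -k yet inflect differently (wakast, sobuzizmak), so the final letter is not what conditions the rule; the number of vowels is.
"tov" has 1 vowel. The stems with 1 vowel (pil → pilast, wak → wakast, fol → folast) add -ast.
The other pattern: stems with 3 vowels add the prefix so-.
So tov → tovast.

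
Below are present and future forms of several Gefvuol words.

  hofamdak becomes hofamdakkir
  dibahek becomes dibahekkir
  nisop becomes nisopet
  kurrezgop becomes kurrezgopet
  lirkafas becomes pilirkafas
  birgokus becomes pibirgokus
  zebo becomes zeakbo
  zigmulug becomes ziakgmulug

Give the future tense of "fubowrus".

hofamdak and lirkafas both have last vowel 'a' yet inflect differently (hofamdakkir, pilirkafas), so the last vowel is not what conditions the rule; the final letter is.
"fubowrus" ends in -s. The stems ending in -s (lirkafas → pilirkafas, birgokus → pibirgokus) add the prefix pi-.
The other patterns: stems ending in -k double the final consonant and add -ir; stems ending in -p add -et; stems ending in -g or -o insert -ak- after the first vowel.
So fubowrus → pifubowrus.

pifubowrus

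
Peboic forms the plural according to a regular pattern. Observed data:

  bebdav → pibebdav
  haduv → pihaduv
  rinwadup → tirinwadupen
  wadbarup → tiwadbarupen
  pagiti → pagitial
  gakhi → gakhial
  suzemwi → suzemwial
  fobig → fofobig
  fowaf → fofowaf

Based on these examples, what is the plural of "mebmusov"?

haduv and rinwadup both have last vowel 'u' yet inflect differently (pihaduv, tirinwadupen), so the last vowel is not what conditions the rule; the final letter is.
"mebmusov" ends in -v. The stems ending in -v (bebdav → pibebdav, haduv → pihaduv) add the prefix pi-.
The other patterns: stems ending in -p add ti- … -en around the stem; stems ending in -i add -al; stems ending in -f or -g repeat the first consonant+vowel as a prefix.
So mebmusov → pimebmusov.

pimebmusov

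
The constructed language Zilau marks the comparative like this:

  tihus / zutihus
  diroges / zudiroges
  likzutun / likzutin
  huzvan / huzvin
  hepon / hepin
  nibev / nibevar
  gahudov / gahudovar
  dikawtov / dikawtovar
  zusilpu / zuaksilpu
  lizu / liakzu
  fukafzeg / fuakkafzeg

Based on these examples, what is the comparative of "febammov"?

tihus and likzutun both have last vowel 'u' yet inflect differently (zutihus, likzutin), so the last vowel is not what conditions the rule; the final letter is.
"febammov" ends in -v. The stems ending in -v (nibev → nibevar, gahudov → gahudovar, dikawtov → dikawtovar) add -ar.
The other patterns: stems ending in -s add the prefix zu-; stems ending in -n change the last vowel to 'i'; stems ending in -g or -u insert -ak- after the first vowel.
So febammov → febammovar.

febammovar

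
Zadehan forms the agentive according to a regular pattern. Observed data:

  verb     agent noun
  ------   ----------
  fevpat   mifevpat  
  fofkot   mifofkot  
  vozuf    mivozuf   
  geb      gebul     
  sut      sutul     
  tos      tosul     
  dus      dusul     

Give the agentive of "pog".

fevpat and sut both end in -t yet inflect differently (mifevpat, sutul), so the final letter is not what conditions the rule; the number of vowels is.
"pog" has 1 vowel. The stems with 1 vowel (geb → gebul, sut → sutul, tos → tosul) add -ul.
The other pattern: stems with 2 vowels add the prefix mi-.
So pog → pogul.

pogul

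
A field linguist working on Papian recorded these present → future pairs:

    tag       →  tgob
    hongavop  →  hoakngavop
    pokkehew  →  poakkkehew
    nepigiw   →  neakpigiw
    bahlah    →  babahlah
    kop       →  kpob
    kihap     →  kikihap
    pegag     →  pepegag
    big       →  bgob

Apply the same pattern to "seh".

shob

"seh" has 1 vowel. The stems with 1 vowel (big → bgob, tag → tgob, kop → kpob) delete the last vowel and add -ob.
So seh → shob.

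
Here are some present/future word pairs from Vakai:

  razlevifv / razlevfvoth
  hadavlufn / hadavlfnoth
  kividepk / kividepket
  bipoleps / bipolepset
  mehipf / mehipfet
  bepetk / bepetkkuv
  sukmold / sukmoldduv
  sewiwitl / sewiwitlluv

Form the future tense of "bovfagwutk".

kividepk and bepetk both end in -k yet inflect differently (kividepket, bepetkkuv), so the final letter is not what conditions the rule; the second-to-last letter is.
"bovfagwutk" has second-to-last letter 't'. The stems whose second-to-last letter is 't' (bepetk → bepetkkuv, sewiwitl → sewiwitlluv) double the final consonant and add -uv.
So bovfagwutk → bovfagwutkkuv.

bovfagwutkkuv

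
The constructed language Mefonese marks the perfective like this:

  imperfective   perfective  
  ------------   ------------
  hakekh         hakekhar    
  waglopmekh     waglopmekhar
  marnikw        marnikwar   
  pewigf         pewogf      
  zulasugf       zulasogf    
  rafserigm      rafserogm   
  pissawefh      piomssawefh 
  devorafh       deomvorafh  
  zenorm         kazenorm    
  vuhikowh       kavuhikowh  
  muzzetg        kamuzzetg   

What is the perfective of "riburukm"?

hakekh and pissawefh both end in -h yet inflect differently (hakekhar, piomssawefh), so the final letter is not what conditions the rule; the second-to-last letter is.
"riburukm" has second-to-last letter 'k'. The stems whose second-to-last letter is 'k' (hakekh → hakekhar, waglopmekh → waglopmekhar, marnikw → marnikwar) add -ar.
The other patterns: stems whose second-to-last letter is 'g' change the last vowel to 'o'; stems whose second-to-last letter is 'f' insert -om- after the first vowel; stems whose second-to-last letter is 'r', 't' or 'w' add the prefix ka-.
So riburukm → riburukmar.

riburukmar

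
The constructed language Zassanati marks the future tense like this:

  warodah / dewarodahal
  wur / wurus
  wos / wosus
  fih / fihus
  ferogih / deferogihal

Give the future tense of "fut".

futus

warodah and fih both end in -h yet inflect differently (dewarodahal, fihus), so the final letter is not what conditions the rule; the number of vowels is.
"fut" has 1 vowel. The stems with 1 vowel (fih → fihus, wos → wosus, wur → wurus) add -us.
So fut → futus.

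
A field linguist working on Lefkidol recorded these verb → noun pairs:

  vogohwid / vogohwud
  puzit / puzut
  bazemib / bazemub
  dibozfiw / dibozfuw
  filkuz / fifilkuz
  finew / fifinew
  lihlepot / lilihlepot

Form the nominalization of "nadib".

nadub

dibozfiw and finew both end in -w yet inflect differently (dibozfuw, fifinew), so the final letter is not what conditions the rule; the last vowel is.
"nadib" has last vowel 'i'. The stems whose last vowel is 'i' (vogohwid → vogohwud, puzit → puzut, bazemib → bazemub) change the last vowel to 'u'.
The other pattern: stems whose last vowel is 'e', 'o' or 'u' repeat the first consonant+vowel as a prefix.
So nadib → nadub.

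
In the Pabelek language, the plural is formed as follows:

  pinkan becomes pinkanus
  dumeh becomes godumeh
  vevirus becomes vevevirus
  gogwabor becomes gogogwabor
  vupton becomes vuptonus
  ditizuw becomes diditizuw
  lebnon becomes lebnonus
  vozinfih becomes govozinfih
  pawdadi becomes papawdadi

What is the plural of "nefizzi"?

nenefizzi

gogwabor and lebnon both have last vowel 'o' yet inflect differently (gogogwabor, lebnonus), so the last vowel is not what conditions the rule; the final letter is.
"nefizzi" ends in -i. The one such stem in the data (pawdadi → papawdadi) repeats the first consonant+vowel as a prefix (as do ditizuw, vevirus), so the same rule applies.
So nefizzi → nenefizzi.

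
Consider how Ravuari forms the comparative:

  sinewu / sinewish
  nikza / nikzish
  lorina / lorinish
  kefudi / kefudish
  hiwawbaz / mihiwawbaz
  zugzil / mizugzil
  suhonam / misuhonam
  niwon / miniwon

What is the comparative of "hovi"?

nikza and hiwawbaz both have last vowel 'a' yet inflect differently (nikzish, mihiwawbaz), so the last vowel is not what conditions the rule; whether the stem ends in a vowel or a consonant is.
"hovi" ends in a vowel. The stems ending in a vowel (sinewu → sinewish, nikza → nikzish, lorina → lorinish) drop the final letter and add -ish.
So hovi → hovish.

hovish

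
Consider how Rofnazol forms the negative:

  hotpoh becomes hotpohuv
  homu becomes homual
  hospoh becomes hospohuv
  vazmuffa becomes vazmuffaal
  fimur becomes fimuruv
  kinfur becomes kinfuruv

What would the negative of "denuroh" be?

denurohuv

homu and fimur both have last vowel 'u' yet inflect differently (homual, fimuruv), so the last vowel is not what conditions the rule; whether the stem ends in a vowel or a consonant is.
"denuroh" ends in a consonant. The stems ending in a consonant (fimur → fimuruv, hospoh → hospohuv, hotpoh → hotpohuv) add -uv.
So denuroh → denurohuv.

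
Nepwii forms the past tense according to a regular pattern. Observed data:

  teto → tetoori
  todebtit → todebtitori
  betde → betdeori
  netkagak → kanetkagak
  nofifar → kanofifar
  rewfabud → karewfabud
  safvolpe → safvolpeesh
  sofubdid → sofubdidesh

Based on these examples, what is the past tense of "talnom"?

betde and safvolpe both end in -e yet inflect differently (betdeori, safvolpeesh), so the final letter is not what conditions the rule; the first letter is.
"talnom" begins with t-. The stems beginning with t- (teto → tetoori, todebtit → todebtitori) add -ori.
The other patterns: stems beginning with n- or r- add the prefix ka-; stems beginning with s- add -esh.
So talnom → talnomori.

talnomori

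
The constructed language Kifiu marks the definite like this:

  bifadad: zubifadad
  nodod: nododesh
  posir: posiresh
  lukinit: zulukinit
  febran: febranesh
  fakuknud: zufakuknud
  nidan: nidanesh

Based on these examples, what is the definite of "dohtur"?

"dohtur" has 2 vowels. The stems with 2 vowels (nidan → nidanesh, nodod → nododesh, febran → febranesh) add -esh.
So dohtur → dohturesh.

dohturesh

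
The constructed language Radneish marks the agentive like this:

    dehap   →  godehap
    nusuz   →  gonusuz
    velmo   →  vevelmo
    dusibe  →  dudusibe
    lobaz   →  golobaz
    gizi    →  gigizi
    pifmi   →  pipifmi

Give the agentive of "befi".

dehap and dusibe both begin with d- yet inflect differently (godehap, dudusibe), so the first letter is not what conditions the rule; whether the stem ends in a vowel or a consonant is.
"befi" ends in a vowel. The stems ending in a vowel (velmo → vevelmo, pifmi → pipifmi, gizi → gigizi) repeat the first consonant+vowel as a prefix.
So befi → bebefi.

bebefi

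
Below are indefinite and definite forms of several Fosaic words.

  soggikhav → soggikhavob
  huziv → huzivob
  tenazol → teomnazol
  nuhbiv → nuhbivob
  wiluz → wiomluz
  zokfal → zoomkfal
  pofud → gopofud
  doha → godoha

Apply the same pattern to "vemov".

vemovob

soggikhav and doha both have last vowel 'a' yet inflect differently (soggikhavob, godoha), so the last vowel is not what conditions the rule; the final letter is.
"vemov" ends in -v. The stems ending in -v (nuhbiv → nuhbivob, soggikhav → soggikhavob, huziv → huzivob) add -ob.
So vemov → vemovob.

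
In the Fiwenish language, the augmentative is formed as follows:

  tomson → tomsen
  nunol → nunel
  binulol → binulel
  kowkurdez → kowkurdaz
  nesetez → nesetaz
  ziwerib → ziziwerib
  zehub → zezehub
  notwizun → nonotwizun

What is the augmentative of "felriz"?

"felriz" has last vowel 'i'. The one such stem in the data (ziwerib → ziziwerib) repeats the first consonant+vowel as a prefix (as do zehub, notwizun), so the same rule applies.
So felriz → fefelriz.

fefelriz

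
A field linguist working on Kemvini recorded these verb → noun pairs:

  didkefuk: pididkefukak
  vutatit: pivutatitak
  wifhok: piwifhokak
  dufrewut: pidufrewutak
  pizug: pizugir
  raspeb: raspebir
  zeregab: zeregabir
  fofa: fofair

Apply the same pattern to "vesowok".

pivesowokak

didkefuk and pizug both have last vowel 'u' yet inflect differently (pididkefukak, pizugir), so the last vowel is not what conditions the rule; the final letter is.
"vesowok" ends in -k. The stems ending in -k (didkefuk → pididkefukak, wifhok → piwifhokak) add pi- … -ak around the stem.
So vesowok → pivesowokak.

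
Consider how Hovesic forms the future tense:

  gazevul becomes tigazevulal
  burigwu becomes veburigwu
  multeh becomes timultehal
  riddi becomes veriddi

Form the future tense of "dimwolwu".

vedimwolwu

"dimwolwu" ends in a vowel. The stems ending in a vowel (riddi → veriddi, burigwu → veburigwu) add the prefix ve-.
The other pattern: stems ending in a consonant add ti- … -al around the stem.
So dimwolwu → vedimwolwu.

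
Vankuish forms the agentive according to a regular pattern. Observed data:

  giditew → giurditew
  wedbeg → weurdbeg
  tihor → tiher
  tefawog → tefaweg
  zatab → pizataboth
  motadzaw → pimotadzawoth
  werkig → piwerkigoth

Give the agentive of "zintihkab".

pizintihkaboth

wedbeg and tefawog both end in -g yet inflect differently (weurdbeg, tefaweg), so the final letter is not what conditions the rule; the last vowel is.
"zintihkab" has last vowel 'a'. The stems whose last vowel is 'a' (zatab → pizataboth, motadzaw → pimotadzawoth) add pi- … -oth around the stem.
So zintihkab → pizintihkaboth.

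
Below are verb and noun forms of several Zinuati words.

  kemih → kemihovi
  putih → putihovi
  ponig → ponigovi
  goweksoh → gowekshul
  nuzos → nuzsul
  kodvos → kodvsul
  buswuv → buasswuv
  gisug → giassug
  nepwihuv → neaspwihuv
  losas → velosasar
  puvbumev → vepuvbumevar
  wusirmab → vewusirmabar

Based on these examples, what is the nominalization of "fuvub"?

fuasvub

kemih and goweksoh both end in -h yet inflect differently (kemihovi, gowekshul), so the final letter is not what conditions the rule; the last vowel is.
"fuvub" has last vowel 'u'. The stems whose last vowel is 'u' (buswuv → buasswuv, gisug → giassug, nepwihuv → neaspwihuv) insert -as- after the first vowel.
The other patterns: stems whose last vowel is 'i' add -ovi; stems whose last vowel is 'o' delete the last vowel and add -ul; stems whose last vowel is 'a' or 'e' add ve- … -ar around the stem.
So fuvub → fuasvub.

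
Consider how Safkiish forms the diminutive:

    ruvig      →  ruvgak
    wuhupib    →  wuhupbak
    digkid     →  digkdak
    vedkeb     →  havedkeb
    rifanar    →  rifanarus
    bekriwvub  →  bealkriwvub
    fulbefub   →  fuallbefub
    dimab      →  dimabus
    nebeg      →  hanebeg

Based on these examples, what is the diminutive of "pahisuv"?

paalhisuv

vedkeb and dimab both end in -b yet inflect differently (havedkeb, dimabus), so the final letter is not what conditions the rule; the last vowel is.
"pahisuv" has last vowel 'u'. The stems whose last vowel is 'u' (bekriwvub → bealkriwvub, fulbefub → fuallbefub) insert -al- after the first vowel.
So pahisuv → paalhisuv.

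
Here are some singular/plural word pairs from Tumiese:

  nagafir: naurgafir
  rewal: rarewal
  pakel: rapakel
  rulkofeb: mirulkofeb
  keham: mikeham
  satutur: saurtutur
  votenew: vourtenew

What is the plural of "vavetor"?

vaurvetor

pakel and rulkofeb both have last vowel 'e' yet inflect differently (rapakel, mirulkofeb), so the last vowel is not what conditions the rule; the final letter is.
"vavetor" ends in -r. The stems ending in -r (nagafir → naurgafir, satutur → saurtutur) insert -ur- after the first vowel.
So vavetor → vaurvetor.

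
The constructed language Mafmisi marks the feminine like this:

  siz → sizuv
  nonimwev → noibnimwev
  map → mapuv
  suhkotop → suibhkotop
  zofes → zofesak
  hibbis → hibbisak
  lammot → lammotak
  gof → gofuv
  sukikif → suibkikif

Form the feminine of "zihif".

gof and sukikif both end in -f yet inflect differently (gofuv, suibkikif), so the final letter is not what conditions the rule; the number of vowels is.
"zihif" has 2 vowels. The stems with 2 vowels (hibbis → hibbisak, lammot → lammotak, zofes → zofesak) add -ak.
So zihif → zihifak.

zihifak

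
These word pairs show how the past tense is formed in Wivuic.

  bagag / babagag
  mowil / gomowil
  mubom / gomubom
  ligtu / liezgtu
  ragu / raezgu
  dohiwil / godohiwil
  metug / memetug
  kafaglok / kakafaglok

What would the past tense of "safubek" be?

ragu and metug both have last vowel 'u' yet inflect differently (raezgu, memetug), so the last vowel is not what conditions the rule; the final letter is.
"safubek" ends in -k. The one such stem in the data (kafaglok → kakafaglok) repeats the first consonant+vowel as a prefix (as do bagag, metug), so the same rule applies.
The other patterns: stems ending in -u insert -ez- after the first vowel; stems ending in -l or -m add the prefix go-.
So safubek → sasafubek.

sasafubek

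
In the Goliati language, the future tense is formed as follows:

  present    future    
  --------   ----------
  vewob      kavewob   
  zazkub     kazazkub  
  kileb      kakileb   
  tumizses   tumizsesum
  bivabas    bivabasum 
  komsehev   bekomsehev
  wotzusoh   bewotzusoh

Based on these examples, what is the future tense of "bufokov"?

"bufokov" ends in -v. The one such stem in the data (komsehev → bekomsehev) adds the prefix be-, so the same rule applies.
The other patterns: stems ending in -b add the prefix ka-; stems ending in -s add -um.
So bufokov → bebufokov.

bebufokov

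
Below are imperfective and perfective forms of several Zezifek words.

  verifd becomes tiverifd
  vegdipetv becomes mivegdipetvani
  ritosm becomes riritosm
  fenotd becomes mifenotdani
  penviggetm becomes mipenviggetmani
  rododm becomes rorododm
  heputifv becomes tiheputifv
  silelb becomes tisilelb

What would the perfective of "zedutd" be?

ritosm and penviggetm both end in -m yet inflect differently (riritosm, mipenviggetmani), so the final letter is not what conditions the rule; the second-to-last letter is.
"zedutd" has second-to-last letter 't'. The stems whose second-to-last letter is 't' (vegdipetv → mivegdipetvani, fenotd → mifenotdani, penviggetm → mipenviggetmani) add mi- … -ani around the stem.
So zedutd → mizedutdani.

mizedutdani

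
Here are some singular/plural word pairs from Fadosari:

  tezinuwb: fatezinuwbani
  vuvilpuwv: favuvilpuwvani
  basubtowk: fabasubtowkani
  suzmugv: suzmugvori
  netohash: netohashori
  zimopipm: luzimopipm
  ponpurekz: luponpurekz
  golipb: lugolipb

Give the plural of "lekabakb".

"lekabakb" has second-to-last letter 'k'. The one such stem in the data (ponpurekz → luponpurekz) adds the prefix lu-, so the same rule applies.
So lekabakb → lulekabakb.

lulekabakb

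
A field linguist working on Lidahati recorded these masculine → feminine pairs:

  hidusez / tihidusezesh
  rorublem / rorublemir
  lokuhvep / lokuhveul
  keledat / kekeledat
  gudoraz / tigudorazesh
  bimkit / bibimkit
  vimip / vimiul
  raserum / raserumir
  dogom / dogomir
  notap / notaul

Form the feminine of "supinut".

lokuhvep and rorublem both have last vowel 'e' yet inflect differently (lokuhveul, rorublemir), so the last vowel is not what conditions the rule; the final letter is.
"supinut" ends in -t. The stems ending in -t (keledat → kekeledat, bimkit → bibimkit) repeat the first consonant+vowel as a prefix.
The other patterns: stems ending in -p drop the final letter and add -ul; stems ending in -m add -ir; stems ending in -z add ti- … -esh around the stem.
So supinut → susupinut.

susupinut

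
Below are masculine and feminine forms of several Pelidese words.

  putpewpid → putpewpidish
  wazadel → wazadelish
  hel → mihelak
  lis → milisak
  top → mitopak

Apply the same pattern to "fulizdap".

fulizdapish

"fulizdap" has 3 vowels. The stems with 3 vowels (putpewpid → putpewpidish, wazadel → wazadelish) add -ish.
The other pattern: stems with 1 vowel add mi- … -ak around the stem.
So fulizdap → fulizdapish.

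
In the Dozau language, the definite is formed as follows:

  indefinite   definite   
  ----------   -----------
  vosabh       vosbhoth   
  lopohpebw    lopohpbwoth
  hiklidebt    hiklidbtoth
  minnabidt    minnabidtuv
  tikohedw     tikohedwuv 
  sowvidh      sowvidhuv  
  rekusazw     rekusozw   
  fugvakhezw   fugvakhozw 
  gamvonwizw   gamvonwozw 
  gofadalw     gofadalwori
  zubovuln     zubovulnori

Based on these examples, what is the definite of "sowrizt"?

sowrozt

"sowrizt" has second-to-last letter 'z'. The stems whose second-to-last letter is 'z' (rekusazw → rekusozw, fugvakhezw → fugvakhozw, gamvonwizw → gamvonwozw) change the last vowel to 'o'.
The other patterns: stems whose second-to-last letter is 'b' delete the last vowel and add -oth; stems whose second-to-last letter is 'd' add -uv; stems whose second-to-last letter is 'l' add -ori.
So sowrizt → sowrozt.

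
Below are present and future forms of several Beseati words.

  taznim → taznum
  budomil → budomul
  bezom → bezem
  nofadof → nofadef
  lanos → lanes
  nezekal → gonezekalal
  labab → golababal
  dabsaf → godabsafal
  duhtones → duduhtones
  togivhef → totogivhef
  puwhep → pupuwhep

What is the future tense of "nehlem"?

taznim and bezom both end in -m yet inflect differently (taznum, bezem), so the final letter is not what conditions the rule; the last vowel is.
"nehlem" has last vowel 'e'. The stems whose last vowel is 'e' (duhtones → duduhtones, togivhef → totogivhef, puwhep → pupuwhep) repeat the first consonant+vowel as a prefix.
So nehlem → nenehlem.

nenehlem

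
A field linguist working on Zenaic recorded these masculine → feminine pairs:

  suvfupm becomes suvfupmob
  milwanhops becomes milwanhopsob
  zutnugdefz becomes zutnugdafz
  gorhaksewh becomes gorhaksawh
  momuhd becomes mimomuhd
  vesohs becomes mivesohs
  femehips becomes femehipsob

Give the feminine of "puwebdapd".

femehips and vesohs both end in -s yet inflect differently (femehipsob, mivesohs), so the final letter is not what conditions the rule; the second-to-last letter is.
"puwebdapd" has second-to-last letter 'p'. The stems whose second-to-last letter is 'p' (femehips → femehipsob, milwanhops → milwanhopsob, suvfupm → suvfupmob) add -ob.
The other patterns: stems whose second-to-last letter is 'h' add the prefix mi-; stems whose second-to-last letter is 'f' or 'w' change the last vowel to 'a'.
So puwebdapd → puwebdapdob.

puwebdapdob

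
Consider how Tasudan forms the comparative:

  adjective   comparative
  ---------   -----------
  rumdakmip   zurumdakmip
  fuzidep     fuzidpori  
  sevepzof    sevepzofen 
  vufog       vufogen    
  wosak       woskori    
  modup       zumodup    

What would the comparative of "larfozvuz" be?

zularfozvuz

"larfozvuz" has last vowel 'u'. The one such stem in the data (modup → zumodup) adds the prefix zu-, so the same rule applies.
So larfozvuz → zularfozvuz.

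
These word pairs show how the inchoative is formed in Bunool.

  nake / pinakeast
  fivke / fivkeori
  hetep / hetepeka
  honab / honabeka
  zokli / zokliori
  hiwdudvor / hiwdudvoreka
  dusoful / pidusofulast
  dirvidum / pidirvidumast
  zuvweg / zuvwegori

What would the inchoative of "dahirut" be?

pidahirutast

nake and fivke both end in -e yet inflect differently (pinakeast, fivkeori), so the final letter is not what conditions the rule; the first letter is.
"dahirut" begins with d-. The stems beginning with d- (dirvidum → pidirvidumast, dusoful → pidusofulast) add pi- … -ast around the stem.
The other patterns: stems beginning with h- add -eka; stems beginning with f- or z- add -ori.
So dahirut → pidahirutast.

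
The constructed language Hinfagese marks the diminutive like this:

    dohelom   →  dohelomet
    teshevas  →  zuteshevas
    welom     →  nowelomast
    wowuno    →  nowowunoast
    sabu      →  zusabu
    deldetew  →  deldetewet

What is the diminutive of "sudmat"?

zusudmat

dohelom and welom both end in -m yet inflect differently (dohelomet, nowelomast), so the final letter is not what conditions the rule; the first letter is.
"sudmat" begins with s-. The one such stem in the data (sabu → zusabu) adds the prefix zu-, so the same rule applies.
So sudmat → zusudmat.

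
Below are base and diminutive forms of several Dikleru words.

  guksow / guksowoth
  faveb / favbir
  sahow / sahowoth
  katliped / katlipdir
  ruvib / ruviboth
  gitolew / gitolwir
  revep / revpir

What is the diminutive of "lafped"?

faveb and ruvib both end in -b yet inflect differently (favbir, ruviboth), so the final letter is not what conditions the rule; the last vowel is.
"lafped" has last vowel 'e'. The stems whose last vowel is 'e' (gitolew → gitolwir, katliped → katlipdir, revep → revpir) delete the last vowel and add -ir.
The other pattern: stems whose last vowel is 'i' or 'o' add -oth.
So lafped → lafpdir.

lafpdir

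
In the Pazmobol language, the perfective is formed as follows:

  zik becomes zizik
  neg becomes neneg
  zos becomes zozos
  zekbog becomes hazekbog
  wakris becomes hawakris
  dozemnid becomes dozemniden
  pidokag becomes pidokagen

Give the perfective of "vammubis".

"vammubis" has 3 vowels. The stems with 3 vowels (dozemnid → dozemniden, pidokag → pidokagen) add -en.
The other patterns: stems with 1 vowel repeat the first consonant+vowel as a prefix; stems with 2 vowels add the prefix ha-.
So vammubis → vammubisen.

vammubisen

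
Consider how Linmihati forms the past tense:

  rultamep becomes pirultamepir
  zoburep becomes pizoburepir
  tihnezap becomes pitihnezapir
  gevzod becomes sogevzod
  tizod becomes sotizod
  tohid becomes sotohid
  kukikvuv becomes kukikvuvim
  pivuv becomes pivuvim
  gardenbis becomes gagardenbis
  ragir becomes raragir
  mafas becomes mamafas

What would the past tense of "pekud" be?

tohid and gardenbis both have last vowel 'i' yet inflect differently (sotohid, gagardenbis), so the last vowel is not what conditions the rule; the final letter is.
"pekud" ends in -d. The stems ending in -d (gevzod → sogevzod, tizod → sotizod, tohid → sotohid) add the prefix so-.
The other patterns: stems ending in -p add pi- … -ir around the stem; stems ending in -v add -im; stems ending in -r or -s repeat the first consonant+vowel as a prefix.
So pekud → sopekud.

sopekud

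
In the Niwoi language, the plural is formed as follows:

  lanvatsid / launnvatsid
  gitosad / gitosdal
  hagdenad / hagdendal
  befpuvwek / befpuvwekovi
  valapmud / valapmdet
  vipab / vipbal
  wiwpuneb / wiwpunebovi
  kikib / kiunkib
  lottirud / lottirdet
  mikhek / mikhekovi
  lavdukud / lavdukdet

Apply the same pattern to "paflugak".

paflugkal

lanvatsid and lottirud both end in -d yet inflect differently (launnvatsid, lottirdet), so the final letter is not what conditions the rule; the last vowel is.
"paflugak" has last vowel 'a'. The stems whose last vowel is 'a' (hagdenad → hagdendal, vipab → vipbal, gitosad → gitosdal) delete the last vowel and add -al.
The other patterns: stems whose last vowel is 'i' insert -un- after the first vowel; stems whose last vowel is 'u' delete the last vowel and add -et; stems whose last vowel is 'e' add -ovi.
So paflugak → paflugkal.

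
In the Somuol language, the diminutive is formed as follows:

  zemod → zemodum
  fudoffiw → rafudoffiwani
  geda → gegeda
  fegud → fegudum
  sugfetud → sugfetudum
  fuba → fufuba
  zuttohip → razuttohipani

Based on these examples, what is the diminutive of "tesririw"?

"tesririw" ends in -w. The one such stem in the data (fudoffiw → rafudoffiwani) adds ra- … -ani around the stem, so the same rule applies.
The other patterns: stems ending in -d add -um; stems ending in -a repeat the first consonant+vowel as a prefix.
So tesririw → ratesririwani.

ratesririwani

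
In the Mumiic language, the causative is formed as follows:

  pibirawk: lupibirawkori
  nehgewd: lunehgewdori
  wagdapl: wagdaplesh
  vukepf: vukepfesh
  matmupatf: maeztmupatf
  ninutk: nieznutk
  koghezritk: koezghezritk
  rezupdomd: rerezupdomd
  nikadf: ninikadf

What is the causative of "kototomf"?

"kototomf" has second-to-last letter 'm'. The one such stem in the data (rezupdomd → rerezupdomd) repeats the first consonant+vowel as a prefix (as does nikadf), so the same rule applies.
So kototomf → kokototomf.

kokototomf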